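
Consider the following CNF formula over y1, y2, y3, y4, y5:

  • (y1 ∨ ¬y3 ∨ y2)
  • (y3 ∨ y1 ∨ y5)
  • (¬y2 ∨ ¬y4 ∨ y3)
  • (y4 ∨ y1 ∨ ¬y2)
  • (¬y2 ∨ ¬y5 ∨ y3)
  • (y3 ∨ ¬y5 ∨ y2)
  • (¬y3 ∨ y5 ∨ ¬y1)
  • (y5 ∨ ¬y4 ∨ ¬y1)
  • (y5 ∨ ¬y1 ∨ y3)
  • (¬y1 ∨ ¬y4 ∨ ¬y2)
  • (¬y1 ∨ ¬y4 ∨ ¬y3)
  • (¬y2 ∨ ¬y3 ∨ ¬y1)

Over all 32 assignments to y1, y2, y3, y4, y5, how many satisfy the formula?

3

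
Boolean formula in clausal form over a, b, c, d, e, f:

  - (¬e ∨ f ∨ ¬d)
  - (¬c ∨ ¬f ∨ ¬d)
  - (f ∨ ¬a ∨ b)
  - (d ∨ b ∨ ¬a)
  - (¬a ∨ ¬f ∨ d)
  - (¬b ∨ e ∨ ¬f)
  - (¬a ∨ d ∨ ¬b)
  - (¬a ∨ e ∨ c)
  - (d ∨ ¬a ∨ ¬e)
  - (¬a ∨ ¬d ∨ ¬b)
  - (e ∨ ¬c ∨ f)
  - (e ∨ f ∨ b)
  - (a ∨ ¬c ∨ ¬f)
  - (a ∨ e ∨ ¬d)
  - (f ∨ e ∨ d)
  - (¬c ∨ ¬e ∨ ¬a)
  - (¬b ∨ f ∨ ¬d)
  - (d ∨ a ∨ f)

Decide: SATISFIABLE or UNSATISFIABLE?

SATISFIABLE

Set a = False and propagate.
Set b = True and propagate.
Set c = False and propagate.
For the remaining variables, d = False, e = True, f = True works.
So a=False  b=True  c=False  d=False  e=True  f=True is a satisfying assignment.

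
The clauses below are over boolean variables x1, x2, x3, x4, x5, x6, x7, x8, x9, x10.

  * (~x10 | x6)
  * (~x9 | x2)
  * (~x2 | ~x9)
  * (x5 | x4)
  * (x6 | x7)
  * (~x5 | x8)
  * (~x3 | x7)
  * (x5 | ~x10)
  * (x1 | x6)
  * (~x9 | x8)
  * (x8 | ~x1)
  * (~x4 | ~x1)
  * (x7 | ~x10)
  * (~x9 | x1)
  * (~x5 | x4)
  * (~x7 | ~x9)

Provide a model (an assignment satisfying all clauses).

x1 = F, x2 = F, x3 = F, x4 = T, x5 = T, x6 = T, x7 = T, x8 = T, x9 = F, x10 = F

x3 occurs only negated in the remaining clauses — set x3 = False.
Pure literal: x6 appears only positively; assign x6 = True.
Try x1 = False.
  then x9 is forced to False.
Try x4 = True.
Set x5 = True and propagate.
  then x8 is forced to True.
The remaining clauses are satisfied by x2 = False, x7 = True, x10 = False.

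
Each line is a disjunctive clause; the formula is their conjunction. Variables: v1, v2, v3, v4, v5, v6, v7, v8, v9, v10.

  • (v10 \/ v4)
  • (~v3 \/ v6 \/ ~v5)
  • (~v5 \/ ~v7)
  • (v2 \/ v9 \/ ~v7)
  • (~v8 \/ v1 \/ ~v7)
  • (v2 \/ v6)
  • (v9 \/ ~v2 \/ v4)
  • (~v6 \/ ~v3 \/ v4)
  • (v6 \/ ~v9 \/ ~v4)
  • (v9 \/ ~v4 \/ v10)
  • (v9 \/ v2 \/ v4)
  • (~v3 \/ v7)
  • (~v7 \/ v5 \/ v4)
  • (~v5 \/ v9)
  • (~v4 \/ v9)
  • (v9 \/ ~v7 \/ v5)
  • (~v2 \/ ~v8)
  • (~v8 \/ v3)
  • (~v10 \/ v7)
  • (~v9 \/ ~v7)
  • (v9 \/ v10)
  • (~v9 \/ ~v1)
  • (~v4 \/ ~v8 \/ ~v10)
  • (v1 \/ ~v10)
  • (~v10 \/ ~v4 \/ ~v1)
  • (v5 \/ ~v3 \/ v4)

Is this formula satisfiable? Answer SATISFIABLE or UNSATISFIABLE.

SATISFIABLE

Pure literal: v8 appears only negated; assign v8 = False.
Branch on v1: take v1 = False.
  then v10 is forced to False.
  then v4 is forced to True.
  then v9 is forced to True.
  then v6 is forced to True.
  then v7 is forced to False.
  then v3 is forced to False.
v2, v5 are now unconstrained; take v2 = False, v5 = False.
So v1=F, v2=F, v3=F, v4=T, v5=F, v6=T, v7=F, v8=F, v9=T, v10=F is a satisfying assignment.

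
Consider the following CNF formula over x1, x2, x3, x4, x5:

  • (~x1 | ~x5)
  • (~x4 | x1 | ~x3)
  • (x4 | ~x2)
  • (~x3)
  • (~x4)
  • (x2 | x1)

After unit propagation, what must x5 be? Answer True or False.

False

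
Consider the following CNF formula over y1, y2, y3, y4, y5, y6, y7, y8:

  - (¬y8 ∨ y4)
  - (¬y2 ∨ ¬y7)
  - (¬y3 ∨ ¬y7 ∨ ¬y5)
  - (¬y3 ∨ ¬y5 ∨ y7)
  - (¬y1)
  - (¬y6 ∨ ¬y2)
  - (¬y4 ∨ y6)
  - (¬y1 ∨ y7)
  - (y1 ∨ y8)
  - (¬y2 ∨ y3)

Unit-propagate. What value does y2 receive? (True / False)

(¬y1) stands alone — y1 = False.
From (y8 ∨ y1) and y1 = False: y8 = True.
(¬y8 ∨ y4) with y8 = True leaves only y4, so y4 = True.
(y6 ∨ ¬y4): since y4 = True, the clause reduces to (y6). y6 = True.
From (¬y6 ∨ ¬y2) and y6 = True: y2 = False.

False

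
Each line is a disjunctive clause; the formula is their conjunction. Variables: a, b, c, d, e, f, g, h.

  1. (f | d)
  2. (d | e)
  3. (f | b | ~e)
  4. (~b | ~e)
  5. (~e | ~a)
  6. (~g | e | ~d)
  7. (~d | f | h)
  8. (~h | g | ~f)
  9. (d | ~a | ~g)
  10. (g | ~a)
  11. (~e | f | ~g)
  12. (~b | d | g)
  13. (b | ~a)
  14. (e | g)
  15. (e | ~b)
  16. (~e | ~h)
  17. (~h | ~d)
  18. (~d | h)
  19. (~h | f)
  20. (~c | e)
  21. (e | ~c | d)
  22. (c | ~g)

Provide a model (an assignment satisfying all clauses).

Pure literal: a appears only negated; assign a = False.
Branch on b: take b = False.
The remaining clauses are satisfied by c = True, d = False, e = True, f = True, g = False, h = False.
Every clause has at least one true literal under this assignment.

a=F, b=F, c=T, d=F, e=T, f=T, g=F, h=F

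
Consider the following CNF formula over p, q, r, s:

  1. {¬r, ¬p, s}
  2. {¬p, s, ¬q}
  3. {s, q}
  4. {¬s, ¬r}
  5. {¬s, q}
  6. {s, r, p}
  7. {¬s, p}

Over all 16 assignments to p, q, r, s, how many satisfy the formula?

Satisfying assignments:
  p=F q=T r=T s=F
  p=T q=T r=F s=T
Count: 2.

2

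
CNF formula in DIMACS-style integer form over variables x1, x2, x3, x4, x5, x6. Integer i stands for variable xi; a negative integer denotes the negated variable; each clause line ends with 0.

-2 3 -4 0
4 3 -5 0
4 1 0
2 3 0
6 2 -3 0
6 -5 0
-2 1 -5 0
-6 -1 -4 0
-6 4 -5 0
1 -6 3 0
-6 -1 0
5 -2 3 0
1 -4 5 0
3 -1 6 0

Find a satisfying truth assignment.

Try x1 = True.
  then x6 is forced to False.
  then x5 is forced to False.
  then x3 is forced to True.
  then x2 is forced to True.
x4 is now unconstrained; take x4 = True.
Check each clause:
  1. {¬x4, ¬x2, x3} — x3 is true.
  2. {x4, x3, ¬x5} — x3 is true.
  3. {x1, x4} — x1 is true.
  4. {x3, x2} — x2 is true.
  5. {x6, x2, ¬x3} — x2 is true.
  6. {¬x5, x6} — ¬x5 is true.
  7. {x1, ¬x5, ¬x2} — x1 is true.
  8. {¬x1, ¬x4, ¬x6} — ¬x6 is true.
  9. {x4, ¬x5, ¬x6} — ¬x6 is true.
  10. {¬x6, x1, x3} — x1 is true.
  11. {¬x6, ¬x1} — ¬x6 is true.
  12. {x5, ¬x2, x3} — x3 is true.
  13. {x5, x1, ¬x4} — x1 is true.
  14. {x6, x3, ¬x1} — x3 is true.

x1 = 1  x2 = 1  x3 = 1  x4 = 1  x5 = 0  x6 = 0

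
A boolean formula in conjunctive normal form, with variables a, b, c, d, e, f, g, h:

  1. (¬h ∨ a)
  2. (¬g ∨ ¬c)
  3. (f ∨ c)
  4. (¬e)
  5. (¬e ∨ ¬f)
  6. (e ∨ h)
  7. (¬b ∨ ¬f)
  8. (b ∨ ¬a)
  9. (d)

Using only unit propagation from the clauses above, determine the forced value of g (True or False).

False

(¬e) stands alone — e = False.
In (h ∨ e), e is now false; h must hold, so h = True.
In (¬h ∨ a), ¬h is now false; a must hold, so a = True.
In (¬a ∨ b), ¬a is now false; b must hold, so b = True.
(¬b ∨ ¬f): since b = True, the clause reduces to (¬f). f = False.
In (f ∨ c), f is now false; c must hold, so c = True.
In (¬c ∨ ¬g), ¬c is now false; ¬g must hold, so g = False.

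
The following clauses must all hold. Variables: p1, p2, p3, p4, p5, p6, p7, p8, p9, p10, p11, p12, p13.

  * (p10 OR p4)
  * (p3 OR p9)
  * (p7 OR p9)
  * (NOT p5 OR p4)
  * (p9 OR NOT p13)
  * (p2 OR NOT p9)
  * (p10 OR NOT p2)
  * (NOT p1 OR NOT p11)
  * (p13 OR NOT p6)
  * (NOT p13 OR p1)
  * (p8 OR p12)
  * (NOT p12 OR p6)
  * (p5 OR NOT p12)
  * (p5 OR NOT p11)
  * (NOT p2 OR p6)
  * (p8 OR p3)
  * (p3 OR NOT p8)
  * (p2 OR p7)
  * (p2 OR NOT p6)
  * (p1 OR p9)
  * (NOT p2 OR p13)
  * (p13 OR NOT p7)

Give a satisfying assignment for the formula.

p1 = True  p2 = True  p3 = True  p4 = True  p5 = True  p6 = True  p7 = False  p8 = True  p9 = True  p10 = True  p11 = False  p12 = False  p13 = True

Check each clause:
  1. (p4 OR p10) — p10 is true.
  2. (p3 OR p9) — p9 is true.
  3. (p7 OR p9) — p9 is true.
  4. (p4 OR NOT p5) — p4 is true.
  5. (NOT p13 OR p9) — p9 is true.
  6. (NOT p9 OR p2) — p2 is true.
  7. (p10 OR NOT p2) — p10 is true.
  8. (NOT p11 OR NOT p1) — NOT p11 is true.
  9. (p13 OR NOT p6) — p13 is true.
  10. (p1 OR NOT p13) — p1 is true.
  11. (p12 OR p8) — p8 is true.
  12. (p6 OR NOT p12) — NOT p12 is true.
  13. (NOT p12 OR p5) — NOT p12 is true.
  14. (NOT p11 OR p5) — NOT p11 is true.
  15. (NOT p2 OR p6) — p6 is true.
  16. (p3 OR p8) — p8 is true.
  17. (p3 OR NOT p8) — p3 is true.
  18. (p2 OR p7) — p2 is true.
  19. (p2 OR NOT p6) — p2 is true.
  20. (p1 OR p9) — p9 is true.
  21. (NOT p2 OR p13) — p13 is true.
  22. (NOT p7 OR p13) — NOT p7 is true.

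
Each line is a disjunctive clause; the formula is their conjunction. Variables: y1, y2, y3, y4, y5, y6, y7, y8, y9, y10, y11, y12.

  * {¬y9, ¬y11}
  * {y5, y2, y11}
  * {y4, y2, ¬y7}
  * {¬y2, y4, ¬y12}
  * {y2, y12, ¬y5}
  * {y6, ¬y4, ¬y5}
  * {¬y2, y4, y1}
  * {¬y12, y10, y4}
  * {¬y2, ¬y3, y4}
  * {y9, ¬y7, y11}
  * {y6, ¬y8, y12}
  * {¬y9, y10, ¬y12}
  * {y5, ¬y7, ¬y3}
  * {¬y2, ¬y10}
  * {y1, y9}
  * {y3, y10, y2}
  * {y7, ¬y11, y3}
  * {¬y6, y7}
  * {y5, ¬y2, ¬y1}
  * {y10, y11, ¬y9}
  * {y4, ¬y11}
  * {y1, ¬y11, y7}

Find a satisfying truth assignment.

Try y1 = True.
Branch on y2: take y2 = False.
Branch on y3: take y3 = True.
The remaining clauses are satisfied by y4 = True, y5 = False, y6 = False, y7 = False, y8 = True, y9 = False, y10 = True, y11 = True, y12 = True.

y1=True, y2=False, y3=True, y4=True, y5=False, y6=False, y7=False, y8=True, y9=False, y10=True, y11=True, y12=True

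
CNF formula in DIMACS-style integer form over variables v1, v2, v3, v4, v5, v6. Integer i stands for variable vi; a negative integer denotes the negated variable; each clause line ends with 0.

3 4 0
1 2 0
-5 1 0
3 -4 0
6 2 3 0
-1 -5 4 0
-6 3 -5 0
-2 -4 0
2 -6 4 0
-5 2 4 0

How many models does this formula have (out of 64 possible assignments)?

9

Split on v4, then v2.
  v4=T, v2=T: a clause becomes empty — 0.
  v4=T, v2=F: remaining (v1,v3,v5,v6) ∈ {(T,T,F,F); (T,T,F,T); (T,T,T,F); (T,T,T,T)} — 4.
  v4=F, v2=T: remaining (v1,v3,v5,v6) ∈ {(F,T,F,F); (F,T,F,T); (T,T,F,F); (T,T,F,T)} — 4.
  v4=F, v2=F: remaining (v1,v3,v5,v6) ∈ {(T,T,F,F)} — 1.
Total: 0 + 4 + 4 + 1 = 9.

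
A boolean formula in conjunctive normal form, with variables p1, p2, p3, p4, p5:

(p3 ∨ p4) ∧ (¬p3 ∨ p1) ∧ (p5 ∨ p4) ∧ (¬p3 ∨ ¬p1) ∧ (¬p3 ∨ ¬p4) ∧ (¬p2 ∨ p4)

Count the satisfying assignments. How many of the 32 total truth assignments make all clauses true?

8

Split on p3, then p4.
  p3=1, p4=1: a clause becomes empty — 0.
  p3=1, p4=0: a clause becomes empty — 0.
  p3=0, p4=1: p1, p2, p5 free → 2^3 = 8.
  p3=0, p4=0: a clause becomes empty — 0.
Total: 0 + 0 + 8 + 0 = 8.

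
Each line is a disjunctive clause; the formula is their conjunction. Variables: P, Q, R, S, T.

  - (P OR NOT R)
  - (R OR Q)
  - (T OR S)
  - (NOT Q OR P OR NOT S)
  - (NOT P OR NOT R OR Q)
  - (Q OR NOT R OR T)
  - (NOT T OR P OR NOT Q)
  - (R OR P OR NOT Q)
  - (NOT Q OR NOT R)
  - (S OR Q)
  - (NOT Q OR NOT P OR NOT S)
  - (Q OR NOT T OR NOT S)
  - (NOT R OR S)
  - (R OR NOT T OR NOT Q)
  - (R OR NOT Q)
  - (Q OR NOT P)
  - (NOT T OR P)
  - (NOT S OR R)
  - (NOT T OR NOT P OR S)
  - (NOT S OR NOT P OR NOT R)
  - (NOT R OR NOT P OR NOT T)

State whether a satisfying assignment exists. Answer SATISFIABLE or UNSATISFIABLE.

Q = True:
  propagation gives R=False; an empty clause results — contradiction.
Q = False:
  propagation gives R=True, P=True; an empty clause results — contradiction.
Every branch closes, so no satisfying assignment exists.

UNSATISFIABLE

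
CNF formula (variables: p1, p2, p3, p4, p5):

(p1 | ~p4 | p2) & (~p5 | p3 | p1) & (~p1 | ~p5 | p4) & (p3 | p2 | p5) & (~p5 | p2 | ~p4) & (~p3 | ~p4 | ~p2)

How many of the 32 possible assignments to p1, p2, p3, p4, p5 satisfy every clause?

12

Case analysis on p2 and p4:
  p2=1, p4=1: remaining (p1,p3,p5) ∈ {(0,0,0); (1,0,0); (1,0,1)} — 3.
  p2=1, p4=0: 5 of the 8 assignments to (p1,p3,p5) work.
  p2=0, p4=1: remaining (p1,p3,p5) ∈ {(1,1,0)} — 1.
  p2=0, p4=0: remaining (p1,p3,p5) ∈ {(0,1,0); (0,1,1); (1,1,0)} — 3.
Total: 3 + 5 + 1 + 3 = 12.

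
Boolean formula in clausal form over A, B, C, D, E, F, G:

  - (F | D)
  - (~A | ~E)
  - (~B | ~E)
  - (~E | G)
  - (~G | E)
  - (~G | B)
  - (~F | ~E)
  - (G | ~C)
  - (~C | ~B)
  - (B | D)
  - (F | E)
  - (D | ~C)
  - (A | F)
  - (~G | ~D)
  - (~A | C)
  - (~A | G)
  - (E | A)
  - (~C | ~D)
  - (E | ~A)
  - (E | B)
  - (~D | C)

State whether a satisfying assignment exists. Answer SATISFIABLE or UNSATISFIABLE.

UNSATISFIABLE

E = True:
  propagation gives A=False, B=False, G=True; an empty clause results — contradiction.
E = False:
  propagation gives G=False, C=False, F=True, A=False; an empty clause results — contradiction.
Every branch closes, so no satisfying assignment exists.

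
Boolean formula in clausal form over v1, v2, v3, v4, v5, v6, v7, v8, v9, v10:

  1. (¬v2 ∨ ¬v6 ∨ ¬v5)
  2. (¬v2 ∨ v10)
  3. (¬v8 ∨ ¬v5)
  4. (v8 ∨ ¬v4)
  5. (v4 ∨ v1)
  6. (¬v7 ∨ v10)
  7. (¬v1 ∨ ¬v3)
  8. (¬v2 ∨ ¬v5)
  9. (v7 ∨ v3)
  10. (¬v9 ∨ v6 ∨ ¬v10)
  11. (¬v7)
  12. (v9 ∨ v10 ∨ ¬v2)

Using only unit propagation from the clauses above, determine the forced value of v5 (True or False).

(¬v7) is a unit clause: v7 = False.
(v3 ∨ v7): since v7 = False, the clause reduces to (v3). v3 = True.
From (¬v1 ∨ ¬v3) and v3 = True: v1 = False.
In (v4 ∨ v1), v1 is now false; v4 must hold, so v4 = True.
(¬v4 ∨ v8): since v4 = True, the clause reduces to (v8). v8 = True.
(¬v5 ∨ ¬v8) with v8 = True leaves only ¬v5, so v5 = False.

False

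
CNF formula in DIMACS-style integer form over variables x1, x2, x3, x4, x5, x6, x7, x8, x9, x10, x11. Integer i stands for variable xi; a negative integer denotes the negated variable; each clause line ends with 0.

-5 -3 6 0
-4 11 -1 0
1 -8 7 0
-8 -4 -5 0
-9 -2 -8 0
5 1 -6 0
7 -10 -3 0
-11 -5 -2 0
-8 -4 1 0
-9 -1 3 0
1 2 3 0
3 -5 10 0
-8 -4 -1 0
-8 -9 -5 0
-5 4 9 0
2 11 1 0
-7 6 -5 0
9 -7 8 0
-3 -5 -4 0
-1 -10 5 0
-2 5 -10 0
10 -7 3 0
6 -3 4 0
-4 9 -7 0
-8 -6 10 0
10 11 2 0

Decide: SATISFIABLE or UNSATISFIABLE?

SATISFIABLE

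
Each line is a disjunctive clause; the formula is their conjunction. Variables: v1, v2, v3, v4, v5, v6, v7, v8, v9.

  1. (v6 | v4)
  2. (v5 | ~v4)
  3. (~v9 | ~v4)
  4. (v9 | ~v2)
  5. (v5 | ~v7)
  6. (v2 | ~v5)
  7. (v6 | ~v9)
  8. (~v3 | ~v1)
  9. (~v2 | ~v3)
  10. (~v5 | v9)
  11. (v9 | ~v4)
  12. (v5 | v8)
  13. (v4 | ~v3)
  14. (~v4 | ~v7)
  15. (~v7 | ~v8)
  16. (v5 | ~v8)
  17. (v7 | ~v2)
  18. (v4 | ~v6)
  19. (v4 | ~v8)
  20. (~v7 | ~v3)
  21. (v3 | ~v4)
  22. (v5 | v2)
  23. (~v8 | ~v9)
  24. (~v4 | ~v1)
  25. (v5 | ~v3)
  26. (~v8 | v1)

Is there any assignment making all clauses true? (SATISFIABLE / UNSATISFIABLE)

UNSATISFIABLE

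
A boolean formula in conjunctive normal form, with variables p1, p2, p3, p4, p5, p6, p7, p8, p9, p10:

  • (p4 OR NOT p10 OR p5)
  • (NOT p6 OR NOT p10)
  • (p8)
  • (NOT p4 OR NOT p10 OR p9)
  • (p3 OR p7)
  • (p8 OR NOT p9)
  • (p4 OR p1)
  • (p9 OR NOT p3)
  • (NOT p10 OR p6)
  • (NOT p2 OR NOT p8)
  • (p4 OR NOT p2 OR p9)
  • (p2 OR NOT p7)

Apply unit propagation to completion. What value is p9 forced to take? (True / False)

Unit clause (p8) sets p8 = True.
(NOT p8 OR NOT p2): since p8 = True, the clause reduces to (NOT p2). p2 = False.
In (p2 OR NOT p7), p2 is now false; NOT p7 must hold, so p7 = False.
(p7 OR p3) with p7 = False leaves only p3, so p3 = True.
(NOT p3 OR p9) with p3 = True leaves only p9, so p9 = True.

True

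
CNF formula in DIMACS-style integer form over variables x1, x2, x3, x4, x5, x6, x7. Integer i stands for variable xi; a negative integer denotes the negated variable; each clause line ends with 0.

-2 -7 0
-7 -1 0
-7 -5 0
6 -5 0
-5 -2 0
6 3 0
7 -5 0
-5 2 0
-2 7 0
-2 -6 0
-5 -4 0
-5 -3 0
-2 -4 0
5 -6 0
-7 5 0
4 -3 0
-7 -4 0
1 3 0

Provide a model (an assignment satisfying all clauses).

x1=T, x2=F, x3=T, x4=T, x5=F, x6=F, x7=F

Try x1 = True.
  then x7 is forced to False.
  then x5 is forced to False.
  then x2 is forced to False.
  then x6 is forced to False.
  then x3 is forced to True.
  then x4 is forced to True.
Check each clause:
  1. (!x7 || !x2) — !x7 is true.
  2. (!x1 || !x7) — !x7 is true.
  3. (!x7 || !x5) — !x7 is true.
  4. (x6 || !x5) — !x5 is true.
  5. (!x2 || !x5) — !x5 is true.
  6. (x3 || x6) — x3 is true.
  7. (x7 || !x5) — !x5 is true.
  8. (x2 || !x5) — !x5 is true.
  9. (!x2 || x7) — !x2 is true.
  10. (!x2 || !x6) — !x6 is true.
  11. (!x5 || !x4) — !x5 is true.
  12. (!x5 || !x3) — !x5 is true.
  13. (!x2 || !x4) — !x2 is true.
  14. (!x6 || x5) — !x6 is true.
  15. (!x7 || x5) — !x7 is true.
  16. (!x3 || x4) — x4 is true.
  17. (!x7 || !x4) — !x7 is true.
  18. (x1 || x3) — x1 is true.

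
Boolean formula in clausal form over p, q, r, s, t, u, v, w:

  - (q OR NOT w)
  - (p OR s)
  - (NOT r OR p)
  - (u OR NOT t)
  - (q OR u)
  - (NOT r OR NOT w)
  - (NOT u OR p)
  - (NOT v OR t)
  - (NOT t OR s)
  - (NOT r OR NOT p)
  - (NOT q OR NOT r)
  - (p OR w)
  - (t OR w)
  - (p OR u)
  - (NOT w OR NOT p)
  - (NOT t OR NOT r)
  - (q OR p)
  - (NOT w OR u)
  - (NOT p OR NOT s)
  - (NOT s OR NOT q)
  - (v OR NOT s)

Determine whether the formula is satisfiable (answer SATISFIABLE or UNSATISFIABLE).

UNSATISFIABLE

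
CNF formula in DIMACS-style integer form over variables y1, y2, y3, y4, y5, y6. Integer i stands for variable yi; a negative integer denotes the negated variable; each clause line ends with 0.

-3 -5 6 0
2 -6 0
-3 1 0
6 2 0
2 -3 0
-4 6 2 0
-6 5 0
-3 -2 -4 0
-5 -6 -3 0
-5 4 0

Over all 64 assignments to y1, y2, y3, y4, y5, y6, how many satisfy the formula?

9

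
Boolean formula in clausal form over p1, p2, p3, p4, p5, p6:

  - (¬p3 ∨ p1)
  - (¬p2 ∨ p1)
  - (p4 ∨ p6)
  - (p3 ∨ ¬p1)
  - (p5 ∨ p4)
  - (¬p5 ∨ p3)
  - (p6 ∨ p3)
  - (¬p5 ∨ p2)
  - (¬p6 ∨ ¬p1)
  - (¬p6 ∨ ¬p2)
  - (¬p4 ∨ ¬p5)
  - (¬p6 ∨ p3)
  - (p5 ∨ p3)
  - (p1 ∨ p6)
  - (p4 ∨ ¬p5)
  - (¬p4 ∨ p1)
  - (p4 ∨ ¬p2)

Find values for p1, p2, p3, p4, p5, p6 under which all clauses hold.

Branch on p1: take p1 = True.
  then p3 is forced to True.
  then p6 is forced to False.
  then p4 is forced to True.
  then p5 is forced to False.
p2 is now unconstrained; take p2 = False.
Every clause has at least one true literal under this assignment.
Check each clause:
  1. (p1 ∨ ¬p3) — p1 is true.
  2. (¬p2 ∨ p1) — p1 is true.
  3. (p6 ∨ p4) — p4 is true.
  4. (p3 ∨ ¬p1) — p3 is true.
  5. (p4 ∨ p5) — p4 is true.
  6. (p3 ∨ ¬p5) — p3 is true.
  7. (p6 ∨ p3) — p3 is true.
  8. (¬p5 ∨ p2) — ¬p5 is true.
  9. (¬p1 ∨ ¬p6) — ¬p6 is true.
  10. (¬p2 ∨ ¬p6) — ¬p6 is true.
  11. (¬p5 ∨ ¬p4) — ¬p5 is true.
  12. (¬p6 ∨ p3) — ¬p6 is true.
  13. (p3 ∨ p5) — p3 is true.
  14. (p1 ∨ p6) — p1 is true.
  15. (¬p5 ∨ p4) — ¬p5 is true.
  16. (¬p4 ∨ p1) — p1 is true.
  17. (¬p2 ∨ p4) — p4 is true.

p1=T, p2=F, p3=T, p4=T, p5=F, p6=F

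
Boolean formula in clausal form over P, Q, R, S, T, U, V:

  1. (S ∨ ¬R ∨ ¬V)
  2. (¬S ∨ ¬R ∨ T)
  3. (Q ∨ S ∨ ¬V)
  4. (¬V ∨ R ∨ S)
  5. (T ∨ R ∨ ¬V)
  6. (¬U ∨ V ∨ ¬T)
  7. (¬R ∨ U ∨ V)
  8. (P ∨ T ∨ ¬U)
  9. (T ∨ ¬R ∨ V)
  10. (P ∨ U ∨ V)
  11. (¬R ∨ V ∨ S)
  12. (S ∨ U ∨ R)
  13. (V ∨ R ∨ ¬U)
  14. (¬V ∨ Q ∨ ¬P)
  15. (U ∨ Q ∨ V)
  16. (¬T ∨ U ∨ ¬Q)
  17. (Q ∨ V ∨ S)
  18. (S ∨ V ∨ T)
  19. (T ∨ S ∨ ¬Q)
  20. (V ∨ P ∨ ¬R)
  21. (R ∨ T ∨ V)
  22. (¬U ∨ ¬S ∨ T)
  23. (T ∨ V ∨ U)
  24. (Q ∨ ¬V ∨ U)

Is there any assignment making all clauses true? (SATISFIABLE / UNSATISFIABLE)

SATISFIABLE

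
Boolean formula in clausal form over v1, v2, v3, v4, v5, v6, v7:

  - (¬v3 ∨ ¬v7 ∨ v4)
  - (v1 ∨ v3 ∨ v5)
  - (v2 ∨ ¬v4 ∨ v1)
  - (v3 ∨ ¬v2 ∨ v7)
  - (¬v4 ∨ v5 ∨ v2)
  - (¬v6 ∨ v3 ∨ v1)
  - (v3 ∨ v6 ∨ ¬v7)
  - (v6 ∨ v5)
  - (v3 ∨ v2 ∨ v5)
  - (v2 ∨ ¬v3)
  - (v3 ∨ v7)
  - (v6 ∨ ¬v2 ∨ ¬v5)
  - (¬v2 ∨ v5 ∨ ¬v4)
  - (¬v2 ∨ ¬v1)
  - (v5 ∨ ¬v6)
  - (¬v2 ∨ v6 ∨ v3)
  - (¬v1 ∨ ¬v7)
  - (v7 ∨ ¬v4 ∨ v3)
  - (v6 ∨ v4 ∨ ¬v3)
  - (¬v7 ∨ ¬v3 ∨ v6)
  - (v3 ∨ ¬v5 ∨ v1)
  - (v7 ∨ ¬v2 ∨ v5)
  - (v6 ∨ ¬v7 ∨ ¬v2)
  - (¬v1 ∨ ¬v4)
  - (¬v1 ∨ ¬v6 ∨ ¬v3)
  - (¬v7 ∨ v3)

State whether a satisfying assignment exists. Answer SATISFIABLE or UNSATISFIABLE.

SATISFIABLE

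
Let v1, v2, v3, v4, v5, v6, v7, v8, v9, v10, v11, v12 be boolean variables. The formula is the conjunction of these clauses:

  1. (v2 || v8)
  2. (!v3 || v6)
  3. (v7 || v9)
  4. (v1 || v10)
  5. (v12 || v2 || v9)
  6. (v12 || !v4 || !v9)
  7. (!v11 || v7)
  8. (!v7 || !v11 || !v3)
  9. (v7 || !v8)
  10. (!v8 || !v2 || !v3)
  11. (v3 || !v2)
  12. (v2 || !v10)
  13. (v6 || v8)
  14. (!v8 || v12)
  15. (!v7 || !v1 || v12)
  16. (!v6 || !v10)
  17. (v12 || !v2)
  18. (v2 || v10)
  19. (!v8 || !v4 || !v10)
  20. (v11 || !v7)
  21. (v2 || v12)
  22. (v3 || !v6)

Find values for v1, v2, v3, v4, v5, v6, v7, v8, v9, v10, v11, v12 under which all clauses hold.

v1 = True, v2 = True, v3 = True, v4 = True, v5 = False, v6 = True, v7 = False, v8 = False, v9 = True, v10 = False, v11 = False, v12 = True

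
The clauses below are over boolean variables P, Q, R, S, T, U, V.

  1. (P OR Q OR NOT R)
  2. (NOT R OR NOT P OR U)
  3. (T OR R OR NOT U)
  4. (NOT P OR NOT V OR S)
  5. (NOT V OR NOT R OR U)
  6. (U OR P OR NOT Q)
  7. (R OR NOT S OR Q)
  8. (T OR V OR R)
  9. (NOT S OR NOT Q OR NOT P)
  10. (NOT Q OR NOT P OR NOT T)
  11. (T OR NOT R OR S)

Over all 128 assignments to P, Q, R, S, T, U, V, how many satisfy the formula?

22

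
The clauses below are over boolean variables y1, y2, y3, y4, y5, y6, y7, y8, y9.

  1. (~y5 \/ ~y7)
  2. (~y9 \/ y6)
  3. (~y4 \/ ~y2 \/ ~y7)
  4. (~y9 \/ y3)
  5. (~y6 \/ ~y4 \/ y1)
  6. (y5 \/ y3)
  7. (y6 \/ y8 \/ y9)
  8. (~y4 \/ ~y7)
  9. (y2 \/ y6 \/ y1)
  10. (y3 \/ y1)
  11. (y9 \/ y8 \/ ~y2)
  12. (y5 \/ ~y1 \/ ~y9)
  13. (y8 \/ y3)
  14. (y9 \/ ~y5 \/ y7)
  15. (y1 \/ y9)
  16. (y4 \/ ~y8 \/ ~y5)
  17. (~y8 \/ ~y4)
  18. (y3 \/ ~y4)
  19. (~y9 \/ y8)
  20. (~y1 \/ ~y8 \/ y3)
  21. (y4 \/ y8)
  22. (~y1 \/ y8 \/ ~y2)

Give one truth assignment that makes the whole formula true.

y1=1, y2=1, y3=1, y4=0, y5=0, y6=0, y7=1, y8=1, y9=0

y3 occurs only positively in the remaining clauses — set y3 = True.
Set y1 = True and propagate.
Branch on y2: take y2 = True.
  then y8 is forced to True.
  then y4 is forced to False.
  then y5 is forced to False.
  then y9 is forced to False.
y6, y7 are now unconstrained; take y6 = False, y7 = True.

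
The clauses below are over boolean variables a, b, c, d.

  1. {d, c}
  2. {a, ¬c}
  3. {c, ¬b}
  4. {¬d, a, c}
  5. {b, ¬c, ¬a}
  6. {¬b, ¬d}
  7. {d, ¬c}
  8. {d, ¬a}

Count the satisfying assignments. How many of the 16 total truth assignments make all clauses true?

Satisfying assignments:
  a=T b=F c=F d=T
That's 1 in total.

1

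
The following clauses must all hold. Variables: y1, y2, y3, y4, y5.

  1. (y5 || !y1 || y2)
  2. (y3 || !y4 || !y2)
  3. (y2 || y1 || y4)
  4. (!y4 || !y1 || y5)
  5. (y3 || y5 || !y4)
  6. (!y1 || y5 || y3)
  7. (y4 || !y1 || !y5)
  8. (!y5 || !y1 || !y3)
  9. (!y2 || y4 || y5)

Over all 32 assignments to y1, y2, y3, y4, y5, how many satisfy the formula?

Split on y5, then y1.
  y5=1, y1=1: remaining (y2,y3,y4) ∈ {(0,0,1)} — 1.
  y5=1, y1=0: 5 of the 8 assignments to (y2,y3,y4) work.
  y5=0, y1=1: a clause becomes empty — 0.
  y5=0, y1=0: remaining (y2,y3,y4) ∈ {(0,1,1); (1,1,1)} — 2.
Total: 1 + 5 + 0 + 2 = 8.

8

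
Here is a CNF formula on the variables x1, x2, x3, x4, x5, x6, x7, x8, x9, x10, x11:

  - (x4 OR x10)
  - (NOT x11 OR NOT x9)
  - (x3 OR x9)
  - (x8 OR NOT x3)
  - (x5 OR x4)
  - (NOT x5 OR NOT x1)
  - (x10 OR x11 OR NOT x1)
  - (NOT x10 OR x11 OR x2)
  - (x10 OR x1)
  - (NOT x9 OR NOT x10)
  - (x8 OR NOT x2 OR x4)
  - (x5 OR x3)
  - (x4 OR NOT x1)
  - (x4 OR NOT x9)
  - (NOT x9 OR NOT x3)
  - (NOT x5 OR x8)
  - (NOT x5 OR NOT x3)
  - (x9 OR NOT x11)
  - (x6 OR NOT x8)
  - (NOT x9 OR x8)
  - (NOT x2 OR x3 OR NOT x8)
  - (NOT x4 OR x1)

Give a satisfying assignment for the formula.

x1=True, x2=True, x3=True, x4=True, x5=False, x6=True, x7=True, x8=True, x9=False, x10=True, x11=False

Pure literal: x6 appears only positively; assign x6 = True.
Set x1 = True and propagate.
  then x5 is forced to False.
  then x4 is forced to True.
  then x3 is forced to True.
  then x8 is forced to True.
  then x9 is forced to False.
  then x11 is forced to False.
  then x10 is forced to True.
  then x2 is forced to True.
x7 is now unconstrained; take x7 = True.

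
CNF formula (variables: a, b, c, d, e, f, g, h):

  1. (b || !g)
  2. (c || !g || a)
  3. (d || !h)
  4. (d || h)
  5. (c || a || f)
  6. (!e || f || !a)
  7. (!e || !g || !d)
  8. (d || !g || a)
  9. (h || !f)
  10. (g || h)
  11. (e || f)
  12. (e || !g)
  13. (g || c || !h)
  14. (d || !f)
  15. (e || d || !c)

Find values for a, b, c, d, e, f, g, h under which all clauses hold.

a = T, b = F, c = T, d = T, e = T, f = T, g = F, h = T

Set a = True and propagate.
Set b = False and propagate.
  then g is forced to False.
  then h is forced to True.
  then d is forced to True.
  then c is forced to True.
Set e = True and propagate.
  then f is forced to True.
Check each clause:
  1. (b || !g) — !g is true.
  2. (c || a || !g) — !g is true.
  3. (!h || d) — d is true.
  4. (d || h) — h is true.
  5. (a || c || f) — a is true.
  6. (!e || !a || f) — f is true.
  7. (!g || !e || !d) — !g is true.
  8. (d || !g || a) — a is true.
  9. (h || !f) — h is true.
  10. (h || g) — h is true.
  11. (e || f) — e is true.
  12. (!g || e) — !g is true.
  13. (!h || g || c) — c is true.
  14. (d || !f) — d is true.
  15. (d || !c || e) — e is true.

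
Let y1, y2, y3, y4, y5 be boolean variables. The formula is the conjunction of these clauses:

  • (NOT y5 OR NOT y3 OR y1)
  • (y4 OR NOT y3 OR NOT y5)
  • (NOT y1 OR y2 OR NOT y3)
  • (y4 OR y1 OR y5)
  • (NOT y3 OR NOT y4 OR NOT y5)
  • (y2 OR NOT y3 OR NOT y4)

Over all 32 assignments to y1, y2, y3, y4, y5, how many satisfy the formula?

17

Case analysis on y3 and y4:
  y3=1, y4=1: remaining (y1,y2,y5) ∈ {(0,1,0); (1,1,0)} — 2.
  y3=1, y4=0: remaining (y1,y2,y5) ∈ {(1,1,0)} — 1.
  y3=0, y4=1: y1, y2, y5 free → 2^3 = 8.
  y3=0, y4=0: y2 free; 3 ways for (y1,y5) × 2^1 = 6.
Total: 2 + 1 + 8 + 6 = 17.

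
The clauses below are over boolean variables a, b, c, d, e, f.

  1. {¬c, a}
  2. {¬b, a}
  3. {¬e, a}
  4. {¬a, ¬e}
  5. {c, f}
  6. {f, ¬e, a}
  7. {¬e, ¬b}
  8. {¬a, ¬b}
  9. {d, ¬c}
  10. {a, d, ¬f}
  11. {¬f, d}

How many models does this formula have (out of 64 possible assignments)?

4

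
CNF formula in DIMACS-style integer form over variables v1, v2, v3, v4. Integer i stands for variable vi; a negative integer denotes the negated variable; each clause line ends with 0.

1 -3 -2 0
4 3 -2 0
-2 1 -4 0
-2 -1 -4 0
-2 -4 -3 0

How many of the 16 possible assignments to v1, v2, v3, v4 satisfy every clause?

9

Split on v2, then v4.
  v2=1, v4=1: a clause becomes empty — 0.
  v2=1, v4=0: remaining (v1,v3) ∈ {(1,1)} — 1.
  v2=0, v4=1: remaining (v1,v3) ∈ {(0,0); (0,1); (1,0); (1,1)} — 4.
  v2=0, v4=0: remaining (v1,v3) ∈ {(0,0); (0,1); (1,0); (1,1)} — 4.
Total: 0 + 1 + 4 + 4 = 9.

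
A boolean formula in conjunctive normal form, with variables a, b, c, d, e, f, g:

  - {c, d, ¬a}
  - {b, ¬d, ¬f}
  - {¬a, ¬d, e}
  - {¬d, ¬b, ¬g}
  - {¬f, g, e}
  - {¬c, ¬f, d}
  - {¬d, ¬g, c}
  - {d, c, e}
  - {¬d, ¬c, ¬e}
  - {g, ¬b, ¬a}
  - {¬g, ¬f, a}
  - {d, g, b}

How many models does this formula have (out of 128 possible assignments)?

Split on d, then g.
  d=T, g=T: remaining (a,b,c,e,f) ∈ {(F,F,T,F,F)} — 1.
  d=T, g=F: 8 of the 32 assignments to (a,b,c,e,f) work.
  d=F, g=T: b free; 5 ways for (a,c,e,f) × 2^1 = 10.
  d=F, g=F: remaining (a,b,c,e,f) ∈ {(F,T,F,T,F); (F,T,F,T,T); (F,T,T,F,F); (F,T,T,T,F)} — 4.
Total: 1 + 8 + 10 + 4 = 23.

23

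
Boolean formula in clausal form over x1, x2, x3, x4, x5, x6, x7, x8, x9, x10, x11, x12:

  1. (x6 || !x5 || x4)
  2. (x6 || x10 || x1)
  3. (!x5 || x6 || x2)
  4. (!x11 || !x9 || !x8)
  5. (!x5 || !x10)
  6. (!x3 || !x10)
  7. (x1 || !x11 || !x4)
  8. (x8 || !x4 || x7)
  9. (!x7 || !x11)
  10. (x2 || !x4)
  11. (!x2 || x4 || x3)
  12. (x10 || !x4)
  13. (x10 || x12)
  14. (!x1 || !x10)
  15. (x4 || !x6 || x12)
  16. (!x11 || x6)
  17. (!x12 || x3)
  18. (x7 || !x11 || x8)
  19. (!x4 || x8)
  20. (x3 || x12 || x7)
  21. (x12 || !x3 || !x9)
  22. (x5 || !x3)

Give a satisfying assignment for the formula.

x1=False, x2=True, x3=True, x4=False, x5=True, x6=True, x7=False, x8=False, x9=False, x10=False, x11=False, x12=True

Check each clause:
  1. (x4 || !x5 || x6) — x6 is true.
  2. (x6 || x10 || x1) — x6 is true.
  3. (x6 || !x5 || x2) — x2 is true.
  4. (!x9 || !x11 || !x8) — !x8 is true.
  5. (!x5 || !x10) — !x10 is true.
  6. (!x3 || !x10) — !x10 is true.
  7. (x1 || !x4 || !x11) — !x4 is true.
  8. (x8 || !x4 || x7) — !x4 is true.
  9. (!x7 || !x11) — !x7 is true.
  10. (!x4 || x2) — x2 is true.
  11. (x4 || !x2 || x3) — x3 is true.
  12. (!x4 || x10) — !x4 is true.
  13. (x10 || x12) — x12 is true.
  14. (!x10 || !x1) — !x10 is true.
  15. (x4 || !x6 || x12) — x12 is true.
  16. (x6 || !x11) — !x11 is true.
  17. (x3 || !x12) — x3 is true.
  18. (!x11 || x7 || x8) — !x11 is true.
  19. (x8 || !x4) — !x4 is true.
  20. (x12 || x3 || x7) — x3 is true.
  21. (x12 || !x3 || !x9) — x12 is true.
  22. (!x3 || x5) — x5 is true.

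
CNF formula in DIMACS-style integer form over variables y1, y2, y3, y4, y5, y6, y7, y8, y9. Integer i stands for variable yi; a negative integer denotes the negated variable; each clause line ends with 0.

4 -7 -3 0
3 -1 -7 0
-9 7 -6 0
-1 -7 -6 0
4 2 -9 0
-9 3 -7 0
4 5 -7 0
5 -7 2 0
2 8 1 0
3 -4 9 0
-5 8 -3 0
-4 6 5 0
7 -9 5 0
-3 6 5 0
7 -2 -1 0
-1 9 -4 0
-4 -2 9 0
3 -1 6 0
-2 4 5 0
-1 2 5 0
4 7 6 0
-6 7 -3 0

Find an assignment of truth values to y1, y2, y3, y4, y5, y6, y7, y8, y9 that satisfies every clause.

y1=False, y2=False, y3=True, y4=True, y5=True, y6=False, y7=True, y8=True, y9=True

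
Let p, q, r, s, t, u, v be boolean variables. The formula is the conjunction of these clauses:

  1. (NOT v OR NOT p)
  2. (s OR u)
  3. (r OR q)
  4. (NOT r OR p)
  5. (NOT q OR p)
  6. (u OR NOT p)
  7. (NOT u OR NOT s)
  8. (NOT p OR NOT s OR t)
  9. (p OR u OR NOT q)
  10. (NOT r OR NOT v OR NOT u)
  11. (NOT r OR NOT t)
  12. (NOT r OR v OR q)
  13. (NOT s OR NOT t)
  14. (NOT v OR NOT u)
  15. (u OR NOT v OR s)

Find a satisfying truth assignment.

p=True  q=True  r=False  s=False  t=True  u=True  v=False

Branch on p: take p = True.
  then v is forced to False.
  then u is forced to True.
  then s is forced to False.
Branch on q: take q = True.
The remaining clauses are satisfied by r = False, t = True.
Every clause has at least one true literal under this assignment.
Check each clause:
  1. (NOT v OR NOT p) — NOT v is true.
  2. (u OR s) — u is true.
  3. (r OR q) — q is true.
  4. (NOT r OR p) — p is true.
  5. (NOT q OR p) — p is true.
  6. (NOT p OR u) — u is true.
  7. (NOT s OR NOT u) — NOT s is true.
  8. (t OR NOT p OR NOT s) — NOT s is true.
  9. (p OR NOT q OR u) — p is true.
  10. (NOT u OR NOT r OR NOT v) — NOT v is true.
  11. (NOT r OR NOT t) — NOT r is true.
  12. (q OR v OR NOT r) — q is true.
  13. (NOT t OR NOT s) — NOT s is true.
  14. (NOT u OR NOT v) — NOT v is true.
  15. (u OR NOT v OR s) — NOT v is true.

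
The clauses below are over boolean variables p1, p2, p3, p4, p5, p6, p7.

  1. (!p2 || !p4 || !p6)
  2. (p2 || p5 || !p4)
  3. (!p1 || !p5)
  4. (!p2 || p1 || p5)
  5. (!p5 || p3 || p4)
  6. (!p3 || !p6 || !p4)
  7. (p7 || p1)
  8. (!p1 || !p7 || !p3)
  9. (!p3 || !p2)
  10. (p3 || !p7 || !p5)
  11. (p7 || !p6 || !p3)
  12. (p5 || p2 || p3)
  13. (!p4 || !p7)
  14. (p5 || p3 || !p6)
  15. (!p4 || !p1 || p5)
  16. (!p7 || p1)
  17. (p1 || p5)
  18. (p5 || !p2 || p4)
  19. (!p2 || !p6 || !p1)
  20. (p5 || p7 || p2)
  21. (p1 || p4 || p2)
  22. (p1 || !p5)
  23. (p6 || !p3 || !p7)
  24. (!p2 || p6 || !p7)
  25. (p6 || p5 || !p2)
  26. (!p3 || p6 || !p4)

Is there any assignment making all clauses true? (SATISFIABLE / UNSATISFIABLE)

UNSATISFIABLE

p5 = True:
  propagation gives p1=False; an empty clause results — contradiction.
p5 = False:
  propagation gives p1=True, p4=False, p2=False, p3=True; an empty clause results — contradiction.
Every branch closes, so no satisfying assignment exists.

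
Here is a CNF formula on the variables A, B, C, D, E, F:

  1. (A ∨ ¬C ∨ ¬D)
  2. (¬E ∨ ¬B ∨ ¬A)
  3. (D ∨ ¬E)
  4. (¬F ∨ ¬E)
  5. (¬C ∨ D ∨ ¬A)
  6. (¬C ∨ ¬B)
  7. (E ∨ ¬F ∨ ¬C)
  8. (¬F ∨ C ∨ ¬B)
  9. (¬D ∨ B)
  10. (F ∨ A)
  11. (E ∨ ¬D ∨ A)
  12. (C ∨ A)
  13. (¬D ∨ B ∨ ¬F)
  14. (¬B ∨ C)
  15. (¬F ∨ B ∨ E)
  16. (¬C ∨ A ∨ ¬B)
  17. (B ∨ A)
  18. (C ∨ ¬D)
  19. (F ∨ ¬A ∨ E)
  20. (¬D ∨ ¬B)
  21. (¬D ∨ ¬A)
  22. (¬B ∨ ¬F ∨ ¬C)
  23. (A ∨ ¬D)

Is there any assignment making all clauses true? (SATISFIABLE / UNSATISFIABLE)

UNSATISFIABLE

A = True:
  propagation gives D=False, E=False, C=False, B=False; an empty clause results — contradiction.
A = False:
  propagation gives F=True, E=False, C=False; an empty clause results — contradiction.
Every branch closes, so no satisfying assignment exists.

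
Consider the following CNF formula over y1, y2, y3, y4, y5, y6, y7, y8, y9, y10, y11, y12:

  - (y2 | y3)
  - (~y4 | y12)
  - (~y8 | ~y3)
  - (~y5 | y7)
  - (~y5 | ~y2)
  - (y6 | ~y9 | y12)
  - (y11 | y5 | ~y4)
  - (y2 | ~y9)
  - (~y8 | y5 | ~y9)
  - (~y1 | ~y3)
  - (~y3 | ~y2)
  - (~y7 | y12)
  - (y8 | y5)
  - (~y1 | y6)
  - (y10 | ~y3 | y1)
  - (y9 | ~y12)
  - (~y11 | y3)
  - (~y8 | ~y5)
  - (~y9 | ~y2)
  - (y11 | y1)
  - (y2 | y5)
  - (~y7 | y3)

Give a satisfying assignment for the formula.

y1=True, y2=True, y3=False, y4=False, y5=False, y6=True, y7=False, y8=True, y9=False, y10=True, y11=False, y12=False

Pure literal: y4 appears only negated; assign y4 = False.
Pure literal: y6 appears only positively; assign y6 = True.
Branch on y1: take y1 = True.
  then y3 is forced to False.
  then y2 is forced to True.
  then y5 is forced to False.
  then y8 is forced to True.
  then y9 is forced to False.
  then y12 is forced to False.
  then y7 is forced to False.
  then y11 is forced to False.
y10 is now unconstrained; take y10 = True.
Every clause has at least one true literal under this assignment.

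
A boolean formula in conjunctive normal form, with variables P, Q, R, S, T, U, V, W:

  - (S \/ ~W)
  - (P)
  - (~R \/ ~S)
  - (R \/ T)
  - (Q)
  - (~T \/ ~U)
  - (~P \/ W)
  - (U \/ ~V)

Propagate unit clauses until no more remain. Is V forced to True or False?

(P) stands alone — P = True.
(Q) stands alone — Q = True.
From (W \/ ~P) and P = True: W = True.
In (S \/ ~W), ~W is now false; S must hold, so S = True.
In (~R \/ ~S), ~S is now false; ~R must hold, so R = False.
In (T \/ R), R is now false; T must hold, so T = True.
(~T \/ ~U): since T = True, the clause reduces to (~U). U = False.
(~V \/ U): since U = False, the clause reduces to (~V). V = False.

False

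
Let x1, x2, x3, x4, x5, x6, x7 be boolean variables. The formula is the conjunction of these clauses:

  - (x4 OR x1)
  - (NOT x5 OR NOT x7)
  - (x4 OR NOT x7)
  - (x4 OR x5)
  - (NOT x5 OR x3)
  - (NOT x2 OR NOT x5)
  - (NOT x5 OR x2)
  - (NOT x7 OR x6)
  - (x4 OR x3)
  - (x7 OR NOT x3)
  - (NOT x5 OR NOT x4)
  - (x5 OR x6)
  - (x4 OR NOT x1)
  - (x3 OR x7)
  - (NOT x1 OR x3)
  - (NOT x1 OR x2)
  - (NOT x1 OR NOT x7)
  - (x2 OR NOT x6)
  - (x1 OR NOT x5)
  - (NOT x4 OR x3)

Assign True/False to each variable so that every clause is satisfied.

x1=F  x2=T  x3=T  x4=T  x5=F  x6=T  x7=T

Check each clause:
  1. (x4 OR x1) — x4 is true.
  2. (NOT x5 OR NOT x7) — NOT x5 is true.
  3. (NOT x7 OR x4) — x4 is true.
  4. (x5 OR x4) — x4 is true.
  5. (NOT x5 OR x3) — x3 is true.
  6. (NOT x2 OR NOT x5) — NOT x5 is true.
  7. (x2 OR NOT x5) — x2 is true.
  8. (NOT x7 OR x6) — x6 is true.
  9. (x3 OR x4) — x3 is true.
  10. (x7 OR NOT x3) — x7 is true.
  11. (NOT x5 OR NOT x4) — NOT x5 is true.
  12. (x6 OR x5) — x6 is true.
  13. (NOT x1 OR x4) — x4 is true.
  14. (x7 OR x3) — x3 is true.
  15. (x3 OR NOT x1) — x3 is true.
  16. (x2 OR NOT x1) — x2 is true.
  17. (NOT x1 OR NOT x7) — NOT x1 is true.
  18. (x2 OR NOT x6) — x2 is true.
  19. (x1 OR NOT x5) — NOT x5 is true.
  20. (x3 OR NOT x4) — x3 is true.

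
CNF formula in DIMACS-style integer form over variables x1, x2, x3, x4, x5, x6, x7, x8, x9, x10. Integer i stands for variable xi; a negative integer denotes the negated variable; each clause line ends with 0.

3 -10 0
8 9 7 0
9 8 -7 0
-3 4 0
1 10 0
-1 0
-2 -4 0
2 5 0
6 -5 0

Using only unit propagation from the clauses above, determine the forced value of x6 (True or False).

True

(¬x1) is a unit clause: x1 = False.
(x10 ∨ x1): since x1 = False, the clause reduces to (x10). x10 = True.
(¬x10 ∨ x3) with x10 = True leaves only x3, so x3 = True.
(¬x3 ∨ x4): since x3 = True, the clause reduces to (x4). x4 = True.
(¬x4 ∨ ¬x2) with x4 = True leaves only ¬x2, so x2 = False.
From (x2 ∨ x5) and x2 = False: x5 = True.
In (x6 ∨ ¬x5), ¬x5 is now false; x6 must hold, so x6 = True.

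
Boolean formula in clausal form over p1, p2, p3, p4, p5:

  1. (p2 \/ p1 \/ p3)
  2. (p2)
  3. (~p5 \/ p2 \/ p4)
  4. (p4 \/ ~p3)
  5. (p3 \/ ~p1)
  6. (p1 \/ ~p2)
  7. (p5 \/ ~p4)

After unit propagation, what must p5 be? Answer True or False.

(p2) stands alone — p2 = True.
(~p2 \/ p1): since p2 = True, the clause reduces to (p1). p1 = True.
In (p3 \/ ~p1), ~p1 is now false; p3 must hold, so p3 = True.
(~p3 \/ p4) with p3 = True leaves only p4, so p4 = True.
From (p5 \/ ~p4) and p4 = True: p5 = True.

True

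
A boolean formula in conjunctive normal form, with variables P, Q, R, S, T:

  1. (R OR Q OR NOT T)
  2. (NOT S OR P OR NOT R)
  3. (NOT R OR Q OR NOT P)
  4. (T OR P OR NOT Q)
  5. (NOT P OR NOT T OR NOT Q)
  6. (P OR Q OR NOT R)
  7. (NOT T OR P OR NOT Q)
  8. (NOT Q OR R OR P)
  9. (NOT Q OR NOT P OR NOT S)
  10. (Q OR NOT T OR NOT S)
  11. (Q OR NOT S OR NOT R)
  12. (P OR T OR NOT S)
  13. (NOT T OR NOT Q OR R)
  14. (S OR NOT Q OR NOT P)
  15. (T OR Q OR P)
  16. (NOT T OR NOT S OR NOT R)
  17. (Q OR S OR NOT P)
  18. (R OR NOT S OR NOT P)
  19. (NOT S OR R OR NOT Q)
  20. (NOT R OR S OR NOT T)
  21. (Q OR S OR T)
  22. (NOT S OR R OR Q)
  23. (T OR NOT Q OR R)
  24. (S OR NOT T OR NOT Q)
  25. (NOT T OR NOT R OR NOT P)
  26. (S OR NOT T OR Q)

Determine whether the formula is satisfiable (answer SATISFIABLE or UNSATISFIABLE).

Q = True:
  P = True:
    propagation gives T=False, S=False; an empty clause results — contradiction.
  P = False:
    propagation gives T=True; an empty clause results — contradiction.
Q = False:
  S = True:
    propagation gives T=False, R=False; an empty clause results — contradiction.
  S = False:
    propagation gives P=False, R=False, T=False; an empty clause results — contradiction.
Every branch closes, so no satisfying assignment exists.

UNSATISFIABLE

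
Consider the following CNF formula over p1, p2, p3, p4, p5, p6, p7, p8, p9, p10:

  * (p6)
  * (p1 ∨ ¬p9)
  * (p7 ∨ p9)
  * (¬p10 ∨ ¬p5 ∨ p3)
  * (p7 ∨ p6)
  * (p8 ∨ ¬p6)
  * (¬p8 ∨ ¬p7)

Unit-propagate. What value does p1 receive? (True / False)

True

Unit clause (p6) sets p6 = True.
In (p8 ∨ ¬p6), ¬p6 is now false; p8 must hold, so p8 = True.
(¬p7 ∨ ¬p8) with p8 = True leaves only ¬p7, so p7 = False.
(p7 ∨ p9) with p7 = False leaves only p9, so p9 = True.
From (p1 ∨ ¬p9) and p9 = True: p1 = True.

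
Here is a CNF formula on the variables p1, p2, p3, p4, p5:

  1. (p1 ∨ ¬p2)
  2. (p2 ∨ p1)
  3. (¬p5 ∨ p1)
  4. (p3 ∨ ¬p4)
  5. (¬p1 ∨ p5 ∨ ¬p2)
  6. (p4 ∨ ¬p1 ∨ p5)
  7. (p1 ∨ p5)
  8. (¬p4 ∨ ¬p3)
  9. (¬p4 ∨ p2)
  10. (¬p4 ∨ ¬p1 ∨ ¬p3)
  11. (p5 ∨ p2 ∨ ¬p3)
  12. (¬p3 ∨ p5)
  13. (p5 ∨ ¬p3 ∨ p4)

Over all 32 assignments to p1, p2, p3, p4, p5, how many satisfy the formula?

The models are:
  p1=T p2=F p3=F p4=F p5=T
  p1=T p2=F p3=T p4=F p5=T
  p1=T p2=T p3=F p4=F p5=T
  p1=T p2=T p3=T p4=F p5=T
Count: 4.

4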